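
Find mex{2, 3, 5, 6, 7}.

0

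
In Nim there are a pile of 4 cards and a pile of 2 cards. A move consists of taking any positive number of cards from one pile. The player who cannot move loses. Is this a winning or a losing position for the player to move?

In binary:
  100  (4)
  010  (2)
  ---
  110  (6)
The nim-sum is 6 ≠ 0, so this is an N-position: the player to move can win.

Winning position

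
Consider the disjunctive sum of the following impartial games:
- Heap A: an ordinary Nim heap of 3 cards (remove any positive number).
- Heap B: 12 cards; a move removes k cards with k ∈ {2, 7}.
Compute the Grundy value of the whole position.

2

Heap A is a plain Nim heap of size 3, so its Grundy value is 3.
Grundy values for heap B (subtraction set {2, 7}):
k:     0  1  2  3  4  5  6  7  8  9 10 11 12
g(k):  0  0  1  1  0  0  1  1  2  0  0  1  1
So g(12) = 1.
The value of a disjunctive sum is the nim-sum of the parts.
Combined value = 3 ⊕ 1 = 2.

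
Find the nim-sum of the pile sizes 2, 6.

Compute the nim-sum pairwise:
2 ^ 6 = 4

4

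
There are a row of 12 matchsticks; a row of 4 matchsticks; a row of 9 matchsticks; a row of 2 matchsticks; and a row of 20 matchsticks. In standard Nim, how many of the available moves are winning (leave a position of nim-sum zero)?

Compute the nim-sum pairwise:
12 ^ 4 = 8
8 ^ 9 = 1
1 ^ 2 = 3
3 ^ 20 = 23
The overall nim-sum is X = 23. A row of size p has a winning move iff p XOR X < p (reduce it to p XOR X).
  12: 12 XOR 23 = 27 ≥ 12 — no move.
  4: 4 XOR 23 = 19 ≥ 4 — no move.
  9: 9 XOR 23 = 30 ≥ 9 — no move.
  2: 2 XOR 23 = 21 ≥ 2 — no move.
  20: 20 XOR 23 = 3 < 20 — winning move (to 3).
That gives 1 winning move.

1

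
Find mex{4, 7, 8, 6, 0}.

1

0 is in the set but 1 is not, so the mex is 1.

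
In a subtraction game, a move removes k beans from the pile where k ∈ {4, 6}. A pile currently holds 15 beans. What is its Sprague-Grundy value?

1

Grundy values for subtraction set {4, 6}:
k:     0  1  2  3  4  5  6  7  8  9 10 11 12 13 14 15
g(k):  0  0  0  0  1  1  1  1  2  2  0  0  0  0  1  1
So g(15) = 1.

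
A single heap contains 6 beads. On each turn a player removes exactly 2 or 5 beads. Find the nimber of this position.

Compute g(0), g(1), … for moves {2, 5}:
g(0) = mex{} = 0
g(1) = mex{} = 0
g(2) = mex{0} = 1
g(3) = mex{0} = 1
g(4) = mex{1} = 0
g(5) = mex{0,1} = 2
g(6) = mex{0} = 1
So g(6) = 1.

1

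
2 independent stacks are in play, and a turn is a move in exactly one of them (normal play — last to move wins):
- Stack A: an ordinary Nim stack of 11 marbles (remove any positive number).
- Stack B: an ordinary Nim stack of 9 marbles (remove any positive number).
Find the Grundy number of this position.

2

Stack A is a plain Nim stack of size 11, so its Grundy value is 11.
Stack B is a plain Nim stack of size 9, so its Grundy value is 9.
The value of a disjunctive sum is the nim-sum of the parts.
Combined value = 11 XOR 9 = 2.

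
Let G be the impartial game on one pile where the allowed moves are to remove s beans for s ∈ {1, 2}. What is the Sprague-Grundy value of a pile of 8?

Grundy values for subtraction set {1, 2}:
g(0) = mex{} = 0
g(1) = mex{0} = 1
g(2) = mex{0,1} = 2
g(3) = mex{1,2} = 0
g(4) = mex{0,2} = 1
g(5) = mex{0,1} = 2
g(6) = mex{1,2} = 0
g(7) = mex{0,2} = 1
g(8) = mex{0,1} = 2
So g(8) = 2.

2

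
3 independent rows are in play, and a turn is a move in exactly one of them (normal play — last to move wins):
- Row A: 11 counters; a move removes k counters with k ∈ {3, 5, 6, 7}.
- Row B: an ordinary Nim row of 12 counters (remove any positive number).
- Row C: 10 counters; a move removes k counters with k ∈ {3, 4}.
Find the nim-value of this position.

13

Build the Grundy sequence for row A with g(k) = mex{g(k−s) : s ∈ {3, 5, 6, 7}, s ≤ k}:
g(0) = mex{} = 0
g(1) = mex{} = 0
g(2) = mex{} = 0
g(3) = mex{0} = 1
g(4) = mex{0} = 1
g(5) = mex{0} = 1
g(6) = mex{0,1} = 2
g(7) = mex{0,1} = 2
g(8) = mex{0,1} = 2
g(9) = mex{0,1,2} = 3
g(10) = mex{1,2} = 0
g(11) = mex{1,2} = 0
So g(11) = 0.
Row B is a plain Nim row of size 12, so its Grundy value is 12.
Build the Grundy sequence for row C with g(k) = mex{g(k−s) : s ∈ {3, 4}, s ≤ k}:
g(0) = mex{} = 0
g(1) = mex{} = 0
g(2) = mex{} = 0
g(3) = mex{0} = 1
g(4) = mex{0} = 1
g(5) = mex{0} = 1
g(6) = mex{0,1} = 2
g(7) = mex{1} = 0
g(8) = mex{1} = 0
g(9) = mex{1,2} = 0
g(10) = mex{0,2} = 1
So g(10) = 1.
By the Sprague-Grundy theorem, the Grundy value of a sum of independent games is the XOR of the component values.
Combined value = 0 ⊕ 12 ⊕ 1 = 13.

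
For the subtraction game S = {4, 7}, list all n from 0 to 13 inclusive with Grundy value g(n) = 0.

0, 1, 2, 3, 11, 12, 13

Build the Grundy sequence with g(k) = mex{g(k−s) : s ∈ {4, 7}, s ≤ k}:
k:     0  1  2  3  4  5  6  7  8  9 10 11 12 13
g(k):  0  0  0  0  1  1  1  1  2  2  2  0  0  0
The P-positions (g = 0) in 0..13 are 0, 1, 2, 3, 11, 12, 13.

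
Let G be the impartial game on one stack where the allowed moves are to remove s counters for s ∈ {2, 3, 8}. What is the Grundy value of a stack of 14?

2

Compute g(0), g(1), … for moves {2, 3, 8}:
g(0) = mex{} = 0
g(1) = mex{} = 0
g(2) = mex{0} = 1
g(3) = mex{0} = 1
g(4) = mex{0,1} = 2
g(5) = mex{1} = 0
g(6) = mex{1,2} = 0
g(7) = mex{0,2} = 1
g(8) = mex{0} = 1
g(9) = mex{0,1} = 2
g(10) = mex{1} = 0
g(11) = mex{1,2} = 0
g(12) = mex{0,2} = 1
g(13) = mex{0} = 1
g(14) = mex{0,1} = 2
So g(14) = 2.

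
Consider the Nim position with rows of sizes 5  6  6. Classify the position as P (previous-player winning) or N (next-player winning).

Nim-sum: 5 ^ 6 ^ 6 = 5.
The nim-sum is 5 ≠ 0, so this is an N-position: the player to move can win.

N-position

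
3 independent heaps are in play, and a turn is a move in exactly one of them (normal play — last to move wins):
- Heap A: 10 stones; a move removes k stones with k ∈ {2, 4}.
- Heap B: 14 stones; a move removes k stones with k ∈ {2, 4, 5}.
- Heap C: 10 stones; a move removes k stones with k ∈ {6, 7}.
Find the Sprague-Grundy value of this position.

3

Grundy values for heap A (subtraction set {2, 4}):
k:     0  1  2  3  4  5  6  7  8  9 10
g(k):  0  0  1  1  2  2  0  0  1  1  2
So g(10) = 2.
Grundy values for heap B (subtraction set {2, 4, 5}):
g(0) = mex{} = 0
g(1) = mex{} = 0
g(2) = mex{0} = 1
g(3) = mex{0} = 1
g(4) = mex{0,1} = 2
g(5) = mex{0,1} = 2
g(6) = mex{0,1,2} = 3
g(7) = mex{1,2} = 0
g(8) = mex{1,2,3} = 0
g(9) = mex{0,2} = 1
g(10) = mex{0,2,3} = 1
g(11) = mex{0,1,3} = 2
g(12) = mex{0,1} = 2
g(13) = mex{0,1,2} = 3
g(14) = mex{1,2} = 0
So g(14) = 0.
Grundy values for heap C (subtraction set {6, 7}):
k:     0  1  2  3  4  5  6  7  8  9 10
g(k):  0  0  0  0  0  0  1  1  1  1  1
So g(10) = 1.
The value of a disjunctive sum is the nim-sum of the parts.
Combined value = 2 XOR 0 XOR 1 = 3.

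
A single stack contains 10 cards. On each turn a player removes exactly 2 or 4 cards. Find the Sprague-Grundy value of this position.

Build the Grundy sequence with g(k) = mex{g(k−s) : s ∈ {2, 4}, s ≤ k}:
k:     0  1  2  3  4  5  6  7  8  9 10
g(k):  0  0  1  1  2  2  0  0  1  1  2
So g(10) = 2.

2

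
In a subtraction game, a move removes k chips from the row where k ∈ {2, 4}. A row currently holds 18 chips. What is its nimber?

Compute g(0), g(1), … for moves {2, 4}:
k:     0  1  2  3  4  5  6  7  8  9 10 11 12 13 14 15 16 17 18
g(k):  0  0  1  1  2  2  0  0  1  1  2  2  0  0  1  1  2  2  0
So g(18) = 0.

0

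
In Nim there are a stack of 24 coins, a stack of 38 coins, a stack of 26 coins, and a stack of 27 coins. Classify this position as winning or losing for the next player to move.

Bitwise XOR of the heap sizes:
  011000  (24)
  100110  (38)
  011010  (26)
  011011  (27)
  ------
  111111  (63)
The nim-sum is 63 ≠ 0, so this is an N-position: the player to move can win.

Winning position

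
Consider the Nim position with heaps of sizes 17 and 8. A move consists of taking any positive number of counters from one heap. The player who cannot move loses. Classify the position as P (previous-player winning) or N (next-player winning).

N-position

Nim-sum: 17 XOR 8 = 25.
The nim-sum is 25 ≠ 0, so this is an N-position: the player to move can win.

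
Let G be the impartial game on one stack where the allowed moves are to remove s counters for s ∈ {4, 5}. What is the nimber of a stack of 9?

Compute g(0), g(1), … for moves {4, 5}:
g(0) = mex{} = 0
g(1) = mex{} = 0
g(2) = mex{} = 0
g(3) = mex{} = 0
g(4) = mex{0} = 1
g(5) = mex{0} = 1
g(6) = mex{0} = 1
g(7) = mex{0} = 1
g(8) = mex{0,1} = 2
g(9) = mex{1} = 0
So g(9) = 0.

0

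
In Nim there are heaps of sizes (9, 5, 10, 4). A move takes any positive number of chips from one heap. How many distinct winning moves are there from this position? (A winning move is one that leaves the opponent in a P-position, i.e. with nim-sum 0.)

1

Nim-sum: 9 ⊕ 5 ⊕ 10 ⊕ 4 = 2.
The overall nim-sum is X = 2. A heap of size p has a winning move iff p XOR X < p (reduce it to p XOR X).
  9: 9 XOR 2 = 11 ≥ 9 — no move.
  5: 5 XOR 2 = 7 ≥ 5 — no move.
  10: 10 XOR 2 = 8 < 10 — winning move (to 8).
  4: 4 XOR 2 = 6 ≥ 4 — no move.
That gives 1 winning move.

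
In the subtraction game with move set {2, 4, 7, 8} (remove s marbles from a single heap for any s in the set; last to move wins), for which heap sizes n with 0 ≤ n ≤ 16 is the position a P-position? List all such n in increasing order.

0, 1, 6, 11, 12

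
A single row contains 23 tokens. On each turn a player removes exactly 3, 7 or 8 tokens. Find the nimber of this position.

2

Build the Grundy sequence with g(k) = mex{g(k−s) : s ∈ {3, 7, 8}, s ≤ k}:
k:     0  1  2  3  4  5  6  7  8  9 10 11 12 13 14 15 16 17 18 19 20 21 22 23
g(k):  0  0  0  1  1  1  0  2  2  1  3  0  0  2  1  1  0  0  2  1  1  0  0  2
So g(23) = 2.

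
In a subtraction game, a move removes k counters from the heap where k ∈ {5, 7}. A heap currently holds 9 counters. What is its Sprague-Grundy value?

Build the Grundy sequence with g(k) = mex{g(k−s) : s ∈ {5, 7}, s ≤ k}:
k:     0  1  2  3  4  5  6  7  8  9
g(k):  0  0  0  0  0  1  1  1  1  1
So g(9) = 1.

1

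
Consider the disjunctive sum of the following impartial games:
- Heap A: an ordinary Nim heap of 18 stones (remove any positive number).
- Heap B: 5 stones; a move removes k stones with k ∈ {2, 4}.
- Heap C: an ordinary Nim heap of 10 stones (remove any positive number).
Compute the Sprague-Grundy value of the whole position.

Heap A is a plain Nim heap of size 18, so its Grundy value is 18.
Build the Grundy sequence for heap B with g(k) = mex{g(k−s) : s ∈ {2, 4}, s ≤ k}:
k:     0  1  2  3  4  5
g(k):  0  0  1  1  2  2
So g(5) = 2.
Heap C is a plain Nim heap of size 10, so its Grundy value is 10.
The value of a disjunctive sum is the nim-sum of the parts.
Combined value = 18 XOR 2 XOR 10 = 26.

26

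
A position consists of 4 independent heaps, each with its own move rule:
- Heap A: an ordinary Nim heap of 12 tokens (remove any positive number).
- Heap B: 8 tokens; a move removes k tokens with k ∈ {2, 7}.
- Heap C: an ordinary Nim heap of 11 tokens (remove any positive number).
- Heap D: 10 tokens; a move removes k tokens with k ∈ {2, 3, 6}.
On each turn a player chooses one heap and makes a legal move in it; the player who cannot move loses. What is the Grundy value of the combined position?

Heap A is a plain Nim heap of size 12, so its Grundy value is 12.
Grundy values for heap B (subtraction set {2, 7}):
k:     0  1  2  3  4  5  6  7  8
g(k):  0  0  1  1  0  0  1  1  2
So g(8) = 2.
Heap C is a plain Nim heap of size 11, so its Grundy value is 11.
Grundy values for heap D (subtraction set {2, 3, 6}):
k:     0  1  2  3  4  5  6  7  8  9 10
g(k):  0  0  1  1  2  0  3  1  2  0  0
So g(10) = 0.
The value of a disjunctive sum is the nim-sum of the parts.
Combined value = 12 ⊕ 2 ⊕ 11 ⊕ 0 = 5.

5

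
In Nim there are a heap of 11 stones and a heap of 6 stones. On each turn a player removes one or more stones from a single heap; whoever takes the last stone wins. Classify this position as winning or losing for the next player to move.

Winning position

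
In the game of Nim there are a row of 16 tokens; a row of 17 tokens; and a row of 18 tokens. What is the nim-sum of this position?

Write each in binary and XOR column by column:
  10000  (16)
  10001  (17)
  10010  (18)
  -----
  10011  (19)

19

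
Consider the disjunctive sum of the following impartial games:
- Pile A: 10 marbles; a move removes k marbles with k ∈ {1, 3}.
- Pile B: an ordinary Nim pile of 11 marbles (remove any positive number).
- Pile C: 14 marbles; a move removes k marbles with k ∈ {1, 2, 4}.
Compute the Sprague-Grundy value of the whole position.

Grundy values for pile A (subtraction set {1, 3}):
k:     0  1  2  3  4  5  6  7  8  9 10
g(k):  0  1  0  1  0  1  0  1  0  1  0
So g(10) = 0.
Pile B is a plain Nim pile of size 11, so its Grundy value is 11.
For pile C, compute g(0), g(1), … with moves {1, 2, 4}:
k:     0  1  2  3  4  5  6  7  8  9 10 11 12 13 14
g(k):  0  1  2  0  1  2  0  1  2  0  1  2  0  1  2
So g(14) = 2.
By the Sprague-Grundy theorem, the Grundy value of a sum of independent games is the XOR of the component values.
Combined value = 0 XOR 11 XOR 2 = 9.

9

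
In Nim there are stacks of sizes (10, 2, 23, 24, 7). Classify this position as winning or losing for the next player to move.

Losing position

Compute the nim-sum pairwise:
10 ⊕ 2 = 8
8 ⊕ 23 = 31
31 ⊕ 24 = 7
7 ⊕ 7 = 0
The nim-sum is 0, so this is a P-position: the player to move is in a losing position under optimal play.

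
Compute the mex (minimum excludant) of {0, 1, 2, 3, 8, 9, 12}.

The values 0, 1, 2, 3 are all present; 4 is the first non-negative integer missing from the set.

4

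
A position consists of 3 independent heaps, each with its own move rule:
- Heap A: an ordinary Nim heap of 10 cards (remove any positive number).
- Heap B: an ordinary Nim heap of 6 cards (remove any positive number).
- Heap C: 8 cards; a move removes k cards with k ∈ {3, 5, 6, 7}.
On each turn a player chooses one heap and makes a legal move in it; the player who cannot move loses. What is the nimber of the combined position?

14

Heap A is a plain Nim heap of size 10, so its Grundy value is 10.
Heap B is a plain Nim heap of size 6, so its Grundy value is 6.
Build the Grundy sequence for heap C with g(k) = mex{g(k−s) : s ∈ {3, 5, 6, 7}, s ≤ k}:
k:     0  1  2  3  4  5  6  7  8
g(k):  0  0  0  1  1  1  2  2  2
So g(8) = 2.
The value of a disjunctive sum is the nim-sum of the parts.
Combined value = 10 XOR 6 XOR 2 = 14.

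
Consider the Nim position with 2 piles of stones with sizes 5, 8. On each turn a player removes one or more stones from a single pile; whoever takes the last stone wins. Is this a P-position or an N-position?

Nim-sum: 5 ^ 8 = 13.
The nim-sum is 13 ≠ 0, so this is an N-position: the player to move can win.

N-position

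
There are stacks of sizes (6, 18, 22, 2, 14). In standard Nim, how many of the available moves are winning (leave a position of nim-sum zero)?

1

Compute the nim-sum pairwise:
6 ⊕ 18 = 20
20 ⊕ 22 = 2
2 ⊕ 2 = 0
0 ⊕ 14 = 14
The overall nim-sum is X = 14. A stack of size p has a winning move iff p XOR X < p (reduce it to p XOR X).
  6: 6 XOR 14 = 8 ≥ 6 — no move.
  18: 18 XOR 14 = 28 ≥ 18 — no move.
  22: 22 XOR 14 = 24 ≥ 22 — no move.
  2: 2 XOR 14 = 12 ≥ 2 — no move.
  14: 14 XOR 14 = 0 < 14 — winning move (to 0).
That gives 1 winning move.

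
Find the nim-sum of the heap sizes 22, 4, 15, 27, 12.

10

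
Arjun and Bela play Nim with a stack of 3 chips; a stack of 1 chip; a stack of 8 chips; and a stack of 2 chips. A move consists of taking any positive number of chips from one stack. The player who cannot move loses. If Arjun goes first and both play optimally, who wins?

Arjun wins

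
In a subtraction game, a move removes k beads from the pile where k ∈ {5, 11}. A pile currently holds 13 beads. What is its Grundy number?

Compute g(0), g(1), … for moves {5, 11}:
k:     0  1  2  3  4  5  6  7  8  9 10 11 12 13
g(k):  0  0  0  0  0  1  1  1  1  1  0  2  2  2
So g(13) = 2.

2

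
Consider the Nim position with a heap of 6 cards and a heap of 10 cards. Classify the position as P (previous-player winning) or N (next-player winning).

Write each in binary and XOR column by column:
  0110  (6)
  1010  (10)
  ----
  1100  (12)
The nim-sum is 12 ≠ 0, so this is an N-position: the player to move can win.

N-position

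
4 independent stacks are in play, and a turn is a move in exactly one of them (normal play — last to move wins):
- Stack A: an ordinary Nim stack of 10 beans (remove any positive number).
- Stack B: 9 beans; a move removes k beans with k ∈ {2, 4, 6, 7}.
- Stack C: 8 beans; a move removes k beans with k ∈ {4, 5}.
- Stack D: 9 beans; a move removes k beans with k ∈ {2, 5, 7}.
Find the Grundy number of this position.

10

Stack A is a plain Nim stack of size 10, so its Grundy value is 10.
For stack B, compute g(0), g(1), … with moves {2, 4, 6, 7}:
g(0) = mex{} = 0
g(1) = mex{} = 0
g(2) = mex{0} = 1
g(3) = mex{0} = 1
g(4) = mex{0,1} = 2
g(5) = mex{0,1} = 2
g(6) = mex{0,1,2} = 3
g(7) = mex{0,1,2} = 3
g(8) = mex{0,1,2,3} = 4
g(9) = mex{1,2,3} = 0
So g(9) = 0.
Grundy values for stack C (subtraction set {4, 5}):
g(0) = mex{} = 0
g(1) = mex{} = 0
g(2) = mex{} = 0
g(3) = mex{} = 0
g(4) = mex{0} = 1
g(5) = mex{0} = 1
g(6) = mex{0} = 1
g(7) = mex{0} = 1
g(8) = mex{0,1} = 2
So g(8) = 2.
For stack D, compute g(0), g(1), … with moves {2, 5, 7}:
g(0) = mex{} = 0
g(1) = mex{} = 0
g(2) = mex{0} = 1
g(3) = mex{0} = 1
g(4) = mex{1} = 0
g(5) = mex{0,1} = 2
g(6) = mex{0} = 1
g(7) = mex{0,1,2} = 3
g(8) = mex{0,1} = 2
g(9) = mex{0,1,3} = 2
So g(9) = 2.
By the Sprague-Grundy theorem, the Grundy value of a sum of independent games is the XOR of the component values.
Combined value = 10 ⊕ 0 ⊕ 2 ⊕ 2 = 10.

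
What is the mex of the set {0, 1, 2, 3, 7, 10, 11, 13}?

4

The values 0, 1, 2, 3 are all present; 4 is the first non-negative integer missing from the set.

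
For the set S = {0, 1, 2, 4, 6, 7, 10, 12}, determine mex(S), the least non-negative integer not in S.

The values 0, 1, 2 are all present; 3 is the first non-negative integer missing from the set.

3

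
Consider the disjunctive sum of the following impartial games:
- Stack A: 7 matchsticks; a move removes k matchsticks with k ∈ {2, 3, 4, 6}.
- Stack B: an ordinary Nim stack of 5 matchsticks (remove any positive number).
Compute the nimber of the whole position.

6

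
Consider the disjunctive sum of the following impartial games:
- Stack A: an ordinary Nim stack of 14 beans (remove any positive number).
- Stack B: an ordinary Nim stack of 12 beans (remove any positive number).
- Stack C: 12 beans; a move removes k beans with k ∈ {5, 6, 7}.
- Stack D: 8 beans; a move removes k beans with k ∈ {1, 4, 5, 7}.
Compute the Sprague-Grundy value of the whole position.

2

Stack A is a plain Nim stack of size 14, so its Grundy value is 14.
Stack B is a plain Nim stack of size 12, so its Grundy value is 12.
Build the Grundy sequence for stack C with g(k) = mex{g(k−s) : s ∈ {5, 6, 7}, s ≤ k}:
g(0) = mex{} = 0
g(1) = mex{} = 0
g(2) = mex{} = 0
g(3) = mex{} = 0
g(4) = mex{} = 0
g(5) = mex{0} = 1
g(6) = mex{0} = 1
g(7) = mex{0} = 1
g(8) = mex{0} = 1
g(9) = mex{0} = 1
g(10) = mex{0,1} = 2
g(11) = mex{0,1} = 2
g(12) = mex{1} = 0
So g(12) = 0.
For stack D, compute g(0), g(1), … with moves {1, 4, 5, 7}:
g(0) = mex{} = 0
g(1) = mex{0} = 1
g(2) = mex{1} = 0
g(3) = mex{0} = 1
g(4) = mex{0,1} = 2
g(5) = mex{0,1,2} = 3
g(6) = mex{0,1,3} = 2
g(7) = mex{0,1,2} = 3
g(8) = mex{1,2,3} = 0
So g(8) = 0.
The value of a disjunctive sum is the nim-sum of the parts.
Combined value = 14 XOR 12 XOR 0 XOR 0 = 2.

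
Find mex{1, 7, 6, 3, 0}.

2

The values 0, 1 are all present; 2 is the first non-negative integer missing from the set.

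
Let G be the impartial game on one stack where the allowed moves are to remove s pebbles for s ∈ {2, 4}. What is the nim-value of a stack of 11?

Compute g(0), g(1), … for moves {2, 4}:
k:     0  1  2  3  4  5  6  7  8  9 10 11
g(k):  0  0  1  1  2  2  0  0  1  1  2  2
So g(11) = 2.

2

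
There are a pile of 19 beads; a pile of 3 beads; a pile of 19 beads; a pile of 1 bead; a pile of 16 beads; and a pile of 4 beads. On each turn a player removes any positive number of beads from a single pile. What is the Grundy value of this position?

Compute the nim-sum pairwise:
19 XOR 3 = 16
16 XOR 19 = 3
3 XOR 1 = 2
2 XOR 16 = 18
18 XOR 4 = 22

22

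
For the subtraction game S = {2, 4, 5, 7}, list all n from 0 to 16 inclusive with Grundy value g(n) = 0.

Build the Grundy sequence with g(k) = mex{g(k−s) : s ∈ {2, 4, 5, 7}, s ≤ k}:
k:     0  1  2  3  4  5  6  7  8  9 10 11 12 13 14 15 16
g(k):  0  0  1  1  2  2  3  3  4  0  0  1  1  2  2  3  3
The P-positions (g = 0) in 0..16 are 0, 1, 9, 10.

0, 1, 9, 10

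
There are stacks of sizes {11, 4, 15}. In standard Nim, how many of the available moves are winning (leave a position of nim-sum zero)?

In binary:
  1011  (11)
  0100  (4)
  1111  (15)
  ----
  0000  (0)
The nim-sum is already 0, so every move leaves a nonzero nim-sum — there are no winning moves.

0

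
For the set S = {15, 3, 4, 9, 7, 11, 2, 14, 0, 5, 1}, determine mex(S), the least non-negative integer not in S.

The values 0, 1, 2, 3, 4, 5 are all present; 6 is the first non-negative integer missing from the set.

6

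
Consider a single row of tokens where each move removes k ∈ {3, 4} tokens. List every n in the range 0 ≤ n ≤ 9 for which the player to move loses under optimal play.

0, 1, 2, 7, 8, 9

Grundy values for subtraction set {3, 4}:
k:     0  1  2  3  4  5  6  7  8  9
g(k):  0  0  0  1  1  1  2  0  0  0
The P-positions (g = 0) in 0..9 are 0, 1, 2, 7, 8, 9.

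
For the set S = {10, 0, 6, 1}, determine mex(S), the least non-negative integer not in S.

2

The values 0, 1 are all present; 2 is the first non-negative integer missing from the set.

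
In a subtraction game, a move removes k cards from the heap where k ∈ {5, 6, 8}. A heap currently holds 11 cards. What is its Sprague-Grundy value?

2

Compute g(0), g(1), … for moves {5, 6, 8}:
k:     0  1  2  3  4  5  6  7  8  9 10 11
g(k):  0  0  0  0  0  1  1  1  1  1  2  2
So g(11) = 2.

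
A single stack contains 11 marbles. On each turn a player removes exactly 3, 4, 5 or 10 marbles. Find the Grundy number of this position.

1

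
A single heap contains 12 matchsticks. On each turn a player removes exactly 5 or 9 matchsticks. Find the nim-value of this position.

Compute g(0), g(1), … for moves {5, 9}:
g(0) = mex{} = 0
g(1) = mex{} = 0
g(2) = mex{} = 0
g(3) = mex{} = 0
g(4) = mex{} = 0
g(5) = mex{0} = 1
g(6) = mex{0} = 1
g(7) = mex{0} = 1
g(8) = mex{0} = 1
g(9) = mex{0} = 1
g(10) = mex{0,1} = 2
g(11) = mex{0,1} = 2
g(12) = mex{0,1} = 2
So g(12) = 2.

2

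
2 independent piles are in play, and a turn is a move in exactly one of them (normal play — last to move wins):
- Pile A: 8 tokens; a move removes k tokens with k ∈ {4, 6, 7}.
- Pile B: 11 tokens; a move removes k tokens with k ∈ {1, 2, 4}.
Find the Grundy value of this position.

Grundy values for pile A (subtraction set {4, 6, 7}):
g(0) = mex{} = 0
g(1) = mex{} = 0
g(2) = mex{} = 0
g(3) = mex{} = 0
g(4) = mex{0} = 1
g(5) = mex{0} = 1
g(6) = mex{0} = 1
g(7) = mex{0} = 1
g(8) = mex{0,1} = 2
So g(8) = 2.
Build the Grundy sequence for pile B with g(k) = mex{g(k−s) : s ∈ {1, 2, 4}, s ≤ k}:
g(0) = mex{} = 0
g(1) = mex{0} = 1
g(2) = mex{0,1} = 2
g(3) = mex{1,2} = 0
g(4) = mex{0,2} = 1
g(5) = mex{0,1} = 2
g(6) = mex{1,2} = 0
g(7) = mex{0,2} = 1
g(8) = mex{0,1} = 2
g(9) = mex{1,2} = 0
g(10) = mex{0,2} = 1
g(11) = mex{0,1} = 2
So g(11) = 2.
By the Sprague-Grundy theorem, the Grundy value of a sum of independent games is the XOR of the component values.
Combined value = 2 ⊕ 2 = 0.

0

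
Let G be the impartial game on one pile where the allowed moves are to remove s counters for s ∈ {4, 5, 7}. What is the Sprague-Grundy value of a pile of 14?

Build the Grundy sequence with g(k) = mex{g(k−s) : s ∈ {4, 5, 7}, s ≤ k}:
k:     0  1  2  3  4  5  6  7  8  9 10 11 12 13 14
g(k):  0  0  0  0  1  1  1  1  2  2  2  0  0  0  0
So g(14) = 0.

0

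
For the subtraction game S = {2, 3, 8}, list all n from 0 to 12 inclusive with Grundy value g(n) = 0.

0, 1, 5, 6, 10, 11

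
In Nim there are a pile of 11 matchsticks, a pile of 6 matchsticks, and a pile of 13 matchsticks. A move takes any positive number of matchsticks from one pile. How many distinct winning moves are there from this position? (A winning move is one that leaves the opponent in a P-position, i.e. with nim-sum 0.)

0

Compute the nim-sum pairwise:
11 ⊕ 6 = 13
13 ⊕ 13 = 0
The nim-sum is already 0, so every move leaves a nonzero nim-sum — there are no winning moves.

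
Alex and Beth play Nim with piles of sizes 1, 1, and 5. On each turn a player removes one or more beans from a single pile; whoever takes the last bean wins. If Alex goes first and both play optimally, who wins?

Alex wins

Compute the nim-sum pairwise:
1 XOR 1 = 0
0 XOR 5 = 5
The nim-sum is 5 ≠ 0, so this is an N-position: the player to move can win; Alex has a winning move.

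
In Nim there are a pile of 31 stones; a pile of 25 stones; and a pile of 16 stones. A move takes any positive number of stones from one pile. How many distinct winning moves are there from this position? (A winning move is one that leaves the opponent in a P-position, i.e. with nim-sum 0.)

In binary:
  11111  (31)
  11001  (25)
  10000  (16)
  -----
  10110  (22)
The overall nim-sum is X = 22. A pile of size p has a winning move iff p XOR X < p (reduce it to p XOR X).
  31: 31 XOR 22 = 9 < 31 — winning move (to 9).
  25: 25 XOR 22 = 15 < 25 — winning move (to 15).
  16: 16 XOR 22 = 6 < 16 — winning move (to 6).
That gives 3 winning moves.

3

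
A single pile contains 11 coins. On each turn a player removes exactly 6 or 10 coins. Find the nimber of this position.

1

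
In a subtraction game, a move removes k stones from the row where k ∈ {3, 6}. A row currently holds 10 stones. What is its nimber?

0

Grundy values for subtraction set {3, 6}:
g(0) = mex{} = 0
g(1) = mex{} = 0
g(2) = mex{} = 0
g(3) = mex{0} = 1
g(4) = mex{0} = 1
g(5) = mex{0} = 1
g(6) = mex{0,1} = 2
g(7) = mex{0,1} = 2
g(8) = mex{0,1} = 2
g(9) = mex{1,2} = 0
g(10) = mex{1,2} = 0
So g(10) = 0.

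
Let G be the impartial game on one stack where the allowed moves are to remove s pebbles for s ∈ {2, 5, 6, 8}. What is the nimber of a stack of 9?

2

Build the Grundy sequence with g(k) = mex{g(k−s) : s ∈ {2, 5, 6, 8}, s ≤ k}:
g(0) = mex{} = 0
g(1) = mex{} = 0
g(2) = mex{0} = 1
g(3) = mex{0} = 1
g(4) = mex{1} = 0
g(5) = mex{0,1} = 2
g(6) = mex{0} = 1
g(7) = mex{0,1,2} = 3
g(8) = mex{0,1} = 2
g(9) = mex{0,1,3} = 2
So g(9) = 2.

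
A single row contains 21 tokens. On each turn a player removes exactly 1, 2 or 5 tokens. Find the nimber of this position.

0

Compute g(0), g(1), … for moves {1, 2, 5}:
k:     0  1  2  3  4  5  6  7  8  9 10 11 12 13 14 15 16 17 18 19 20 21
g(k):  0  1  2  0  1  2  0  1  2  0  1  2  0  1  2  0  1  2  0  1  2  0
So g(21) = 0.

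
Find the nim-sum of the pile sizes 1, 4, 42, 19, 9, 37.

16

Nim-sum: 1 ^ 4 ^ 42 ^ 19 ^ 9 ^ 37 = 16.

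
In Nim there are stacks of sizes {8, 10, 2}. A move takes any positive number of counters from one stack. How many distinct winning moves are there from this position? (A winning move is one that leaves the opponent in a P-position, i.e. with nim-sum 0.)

Nim-sum: 8 ^ 10 ^ 2 = 0.
The nim-sum is already 0, so every move leaves a nonzero nim-sum — there are no winning moves.

0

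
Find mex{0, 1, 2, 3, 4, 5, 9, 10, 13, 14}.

6

The values 0, 1, 2, 3, 4, 5 are all present; 6 is the first non-negative integer missing from the set.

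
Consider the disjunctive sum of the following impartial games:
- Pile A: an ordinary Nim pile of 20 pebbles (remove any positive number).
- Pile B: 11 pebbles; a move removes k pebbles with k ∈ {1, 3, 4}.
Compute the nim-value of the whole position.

22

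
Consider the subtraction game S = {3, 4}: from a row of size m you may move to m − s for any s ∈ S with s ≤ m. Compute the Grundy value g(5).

1

Build the Grundy sequence with g(k) = mex{g(k−s) : s ∈ {3, 4}, s ≤ k}:
k:     0  1  2  3  4  5
g(k):  0  0  0  1  1  1
So g(5) = 1.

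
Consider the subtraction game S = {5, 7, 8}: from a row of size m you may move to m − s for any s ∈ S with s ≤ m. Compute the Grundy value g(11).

2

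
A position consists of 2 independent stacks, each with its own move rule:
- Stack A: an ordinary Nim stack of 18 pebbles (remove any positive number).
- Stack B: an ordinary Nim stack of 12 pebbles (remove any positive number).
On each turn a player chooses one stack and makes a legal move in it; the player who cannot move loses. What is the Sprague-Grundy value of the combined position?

30

Stack A is a plain Nim stack of size 18, so its Grundy value is 18.
Stack B is a plain Nim stack of size 12, so its Grundy value is 12.
The value of a disjunctive sum is the nim-sum of the parts.
Combined value = 18 XOR 12 = 30.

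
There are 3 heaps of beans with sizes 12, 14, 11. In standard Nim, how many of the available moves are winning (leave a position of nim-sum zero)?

3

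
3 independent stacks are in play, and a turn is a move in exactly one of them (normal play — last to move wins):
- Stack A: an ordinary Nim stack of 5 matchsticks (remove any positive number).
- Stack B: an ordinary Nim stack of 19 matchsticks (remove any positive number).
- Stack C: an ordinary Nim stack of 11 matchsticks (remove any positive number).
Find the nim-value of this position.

Stack A is a plain Nim stack of size 5, so its Grundy value is 5.
Stack B is a plain Nim stack of size 19, so its Grundy value is 19.
Stack C is a plain Nim stack of size 11, so its Grundy value is 11.
By the Sprague-Grundy theorem, the Grundy value of a sum of independent games is the XOR of the component values.
Combined value = 5 ⊕ 19 ⊕ 11 = 29.

29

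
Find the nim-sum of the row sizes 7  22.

17

Nim-sum: 7 ⊕ 22 = 17.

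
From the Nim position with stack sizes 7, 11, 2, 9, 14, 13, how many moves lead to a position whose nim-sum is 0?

3

Bitwise XOR of the heap sizes:
  0111  (7)
  1011  (11)
  0010  (2)
  1001  (9)
  1110  (14)
  1101  (13)
  ----
  0100  (4)
The overall nim-sum is X = 4. A stack of size p has a winning move iff p XOR X < p (reduce it to p XOR X).
  7: 7 XOR 4 = 3 < 7 — winning move (to 3).
  11: 11 XOR 4 = 15 ≥ 11 — no move.
  2: 2 XOR 4 = 6 ≥ 2 — no move.
  9: 9 XOR 4 = 13 ≥ 9 — no move.
  14: 14 XOR 4 = 10 < 14 — winning move (to 10).
  13: 13 XOR 4 = 9 < 13 — winning move (to 9).
That gives 3 winning moves.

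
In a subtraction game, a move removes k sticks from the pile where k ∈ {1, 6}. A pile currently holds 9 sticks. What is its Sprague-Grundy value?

0

Compute g(0), g(1), … for moves {1, 6}:
g(0) = mex{} = 0
g(1) = mex{0} = 1
g(2) = mex{1} = 0
g(3) = mex{0} = 1
g(4) = mex{1} = 0
g(5) = mex{0} = 1
g(6) = mex{0,1} = 2
g(7) = mex{1,2} = 0
g(8) = mex{0} = 1
g(9) = mex{1} = 0
So g(9) = 0.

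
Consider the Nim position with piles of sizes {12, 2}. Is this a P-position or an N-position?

Bitwise XOR of the heap sizes:
  1100  (12)
  0010  (2)
  ----
  1110  (14)
The nim-sum is 14 ≠ 0, so this is an N-position: the player to move can win.

N-position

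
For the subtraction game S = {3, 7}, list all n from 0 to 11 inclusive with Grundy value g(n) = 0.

0, 1, 2, 6, 10, 11

Build the Grundy sequence with g(k) = mex{g(k−s) : s ∈ {3, 7}, s ≤ k}:
g(0) = mex{} = 0
g(1) = mex{} = 0
g(2) = mex{} = 0
g(3) = mex{0} = 1
g(4) = mex{0} = 1
g(5) = mex{0} = 1
g(6) = mex{1} = 0
g(7) = mex{0,1} = 2
g(8) = mex{0,1} = 2
g(9) = mex{0} = 1
g(10) = mex{1,2} = 0
g(11) = mex{1,2} = 0
The P-positions (g = 0) in 0..11 are 0, 1, 2, 6, 10, 11.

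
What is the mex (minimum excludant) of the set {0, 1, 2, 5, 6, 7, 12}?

3

The values 0, 1, 2 are all present; 3 is the first non-negative integer missing from the set.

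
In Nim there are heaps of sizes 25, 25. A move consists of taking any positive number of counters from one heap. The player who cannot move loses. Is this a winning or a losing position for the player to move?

Nim-sum: 25 XOR 25 = 0.
The nim-sum is 0, so this is a P-position: the player to move is in a losing position under optimal play.

Losing position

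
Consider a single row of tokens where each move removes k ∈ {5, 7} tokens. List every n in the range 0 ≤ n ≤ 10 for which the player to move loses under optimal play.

Grundy values for subtraction set {5, 7}:
g(0) = mex{} = 0
g(1) = mex{} = 0
g(2) = mex{} = 0
g(3) = mex{} = 0
g(4) = mex{} = 0
g(5) = mex{0} = 1
g(6) = mex{0} = 1
g(7) = mex{0} = 1
g(8) = mex{0} = 1
g(9) = mex{0} = 1
g(10) = mex{0,1} = 2
The P-positions (g = 0) in 0..10 are 0, 1, 2, 3, 4.

0, 1, 2, 3, 4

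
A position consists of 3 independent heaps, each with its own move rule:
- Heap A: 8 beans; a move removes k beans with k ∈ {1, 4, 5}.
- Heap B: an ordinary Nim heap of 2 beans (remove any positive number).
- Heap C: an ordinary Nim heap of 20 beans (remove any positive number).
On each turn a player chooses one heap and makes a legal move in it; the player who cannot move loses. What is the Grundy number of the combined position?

22

Build the Grundy sequence for heap A with g(k) = mex{g(k−s) : s ∈ {1, 4, 5}, s ≤ k}:
k:     0  1  2  3  4  5  6  7  8
g(k):  0  1  0  1  2  3  2  3  0
So g(8) = 0.
Heap B is a plain Nim heap of size 2, so its Grundy value is 2.
Heap C is a plain Nim heap of size 20, so its Grundy value is 20.
The value of a disjunctive sum is the nim-sum of the parts.
Combined value = 0 ⊕ 2 ⊕ 20 = 22.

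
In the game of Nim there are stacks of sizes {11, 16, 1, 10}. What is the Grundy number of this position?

In binary:
  01011  (11)
  10000  (16)
  00001  (1)
  01010  (10)
  -----
  10000  (16)

16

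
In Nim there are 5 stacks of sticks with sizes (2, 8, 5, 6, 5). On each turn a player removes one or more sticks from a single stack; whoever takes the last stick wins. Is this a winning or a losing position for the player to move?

Winning position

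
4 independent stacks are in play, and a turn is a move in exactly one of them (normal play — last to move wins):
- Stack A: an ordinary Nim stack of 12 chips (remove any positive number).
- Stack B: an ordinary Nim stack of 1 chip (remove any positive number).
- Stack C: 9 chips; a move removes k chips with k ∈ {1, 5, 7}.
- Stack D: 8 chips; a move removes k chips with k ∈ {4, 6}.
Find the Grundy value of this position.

14

Stack A is a plain Nim stack of size 12, so its Grundy value is 12.
Stack B is a plain Nim stack of size 1, so its Grundy value is 1.
Grundy values for stack C (subtraction set {1, 5, 7}):
k:     0  1  2  3  4  5  6  7  8  9
g(k):  0  1  0  1  0  1  0  1  0  1
So g(9) = 1.
For stack D, compute g(0), g(1), … with moves {4, 6}:
k:     0  1  2  3  4  5  6  7  8
g(k):  0  0  0  0  1  1  1  1  2
So g(8) = 2.
The value of a disjunctive sum is the nim-sum of the parts.
Combined value = 12 XOR 1 XOR 1 XOR 2 = 14.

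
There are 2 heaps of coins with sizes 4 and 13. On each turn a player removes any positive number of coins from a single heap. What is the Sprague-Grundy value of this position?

Nim-sum: 4 ^ 13 = 9.

9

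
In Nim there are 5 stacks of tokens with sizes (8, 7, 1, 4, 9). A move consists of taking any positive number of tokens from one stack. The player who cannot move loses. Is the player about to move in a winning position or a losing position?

Compute the nim-sum pairwise:
8 ⊕ 7 = 15
15 ⊕ 1 = 14
14 ⊕ 4 = 10
10 ⊕ 9 = 3
The nim-sum is 3 ≠ 0, so this is an N-position: the player to move can win.

Winning position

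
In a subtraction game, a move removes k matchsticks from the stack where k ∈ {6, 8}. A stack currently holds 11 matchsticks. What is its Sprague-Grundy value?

Build the Grundy sequence with g(k) = mex{g(k−s) : s ∈ {6, 8}, s ≤ k}:
k:     0  1  2  3  4  5  6  7  8  9 10 11
g(k):  0  0  0  0  0  0  1  1  1  1  1  1
So g(11) = 1.

1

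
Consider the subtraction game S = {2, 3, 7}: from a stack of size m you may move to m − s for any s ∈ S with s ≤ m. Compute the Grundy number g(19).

Build the Grundy sequence with g(k) = mex{g(k−s) : s ∈ {2, 3, 7}, s ≤ k}:
k:     0  1  2  3  4  5  6  7  8  9 10 11 12 13 14 15 16 17 18 19
g(k):  0  0  1  1  2  0  0  1  1  2  0  0  1  1  2  0  0  1  1  2
So g(19) = 2.

2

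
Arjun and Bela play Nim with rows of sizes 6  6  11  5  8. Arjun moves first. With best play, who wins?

Arjun wins

Bitwise XOR of the heap sizes:
  0110  (6)
  0110  (6)
  1011  (11)
  0101  (5)
  1000  (8)
  ----
  0110  (6)
The nim-sum is 6 ≠ 0, so this is an N-position: the player to move can win; Arjun has a winning move.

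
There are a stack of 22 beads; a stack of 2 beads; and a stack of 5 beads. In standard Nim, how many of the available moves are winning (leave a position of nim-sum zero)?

1

Bitwise XOR of the heap sizes:
  10110  (22)
  00010  (2)
  00101  (5)
  -----
  10001  (17)
The overall nim-sum is X = 17. A stack of size p has a winning move iff p XOR X < p (reduce it to p XOR X).
  22: 22 XOR 17 = 7 < 22 — winning move (to 7).
  2: 2 XOR 17 = 19 ≥ 2 — no move.
  5: 5 XOR 17 = 20 ≥ 5 — no move.
That gives 1 winning move.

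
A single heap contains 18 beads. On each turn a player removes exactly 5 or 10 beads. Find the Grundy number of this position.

Build the Grundy sequence with g(k) = mex{g(k−s) : s ∈ {5, 10}, s ≤ k}:
k:     0  1  2  3  4  5  6  7  8  9 10 11 12 13 14 15 16 17 18
g(k):  0  0  0  0  0  1  1  1  1  1  2  2  2  2  2  0  0  0  0
So g(18) = 0.

0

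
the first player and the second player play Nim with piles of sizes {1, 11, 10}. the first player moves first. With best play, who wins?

the second player wins

Compute the nim-sum pairwise:
1 ^ 11 = 10
10 ^ 10 = 0
The nim-sum is 0, so this is a P-position: the player to move is in a losing position under optimal play; the first player is about to move from it and so loses — the second player wins.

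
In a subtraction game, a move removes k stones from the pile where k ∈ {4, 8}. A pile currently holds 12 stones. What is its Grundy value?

0

Compute g(0), g(1), … for moves {4, 8}:
k:     0  1  2  3  4  5  6  7  8  9 10 11 12
g(k):  0  0  0  0  1  1  1  1  2  2  2  2  0
So g(12) = 0.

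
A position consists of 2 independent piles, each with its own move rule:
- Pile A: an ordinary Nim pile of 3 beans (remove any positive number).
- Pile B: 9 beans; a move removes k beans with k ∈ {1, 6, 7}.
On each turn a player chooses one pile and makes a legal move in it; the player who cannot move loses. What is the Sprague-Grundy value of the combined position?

0

Pile A is a plain Nim pile of size 3, so its Grundy value is 3.
Grundy values for pile B (subtraction set {1, 6, 7}):
g(0) = mex{} = 0
g(1) = mex{0} = 1
g(2) = mex{1} = 0
g(3) = mex{0} = 1
g(4) = mex{1} = 0
g(5) = mex{0} = 1
g(6) = mex{0,1} = 2
g(7) = mex{0,1,2} = 3
g(8) = mex{0,1,3} = 2
g(9) = mex{0,1,2} = 3
So g(9) = 3.
By the Sprague-Grundy theorem, the Grundy value of a sum of independent games is the XOR of the component values.
Combined value = 3 ⊕ 3 = 0.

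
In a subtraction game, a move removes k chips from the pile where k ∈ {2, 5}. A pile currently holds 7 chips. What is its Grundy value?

0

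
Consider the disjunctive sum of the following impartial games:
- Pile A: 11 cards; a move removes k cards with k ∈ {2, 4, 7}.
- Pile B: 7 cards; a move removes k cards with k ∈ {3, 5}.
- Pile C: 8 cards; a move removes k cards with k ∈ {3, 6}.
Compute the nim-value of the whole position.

Build the Grundy sequence for pile A with g(k) = mex{g(k−s) : s ∈ {2, 4, 7}, s ≤ k}:
g(0) = mex{} = 0
g(1) = mex{} = 0
g(2) = mex{0} = 1
g(3) = mex{0} = 1
g(4) = mex{0,1} = 2
g(5) = mex{0,1} = 2
g(6) = mex{1,2} = 0
g(7) = mex{0,1,2} = 3
g(8) = mex{0,2} = 1
g(9) = mex{1,2,3} = 0
g(10) = mex{0,1} = 2
g(11) = mex{0,2,3} = 1
So g(11) = 1.
Build the Grundy sequence for pile B with g(k) = mex{g(k−s) : s ∈ {3, 5}, s ≤ k}:
k:     0  1  2  3  4  5  6  7
g(k):  0  0  0  1  1  1  2  2
So g(7) = 2.
Build the Grundy sequence for pile C with g(k) = mex{g(k−s) : s ∈ {3, 6}, s ≤ k}:
g(0) = mex{} = 0
g(1) = mex{} = 0
g(2) = mex{} = 0
g(3) = mex{0} = 1
g(4) = mex{0} = 1
g(5) = mex{0} = 1
g(6) = mex{0,1} = 2
g(7) = mex{0,1} = 2
g(8) = mex{0,1} = 2
So g(8) = 2.
The value of a disjunctive sum is the nim-sum of the parts.
Combined value = 1 ⊕ 2 ⊕ 2 = 1.

1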